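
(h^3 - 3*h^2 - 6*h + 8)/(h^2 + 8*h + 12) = (h^2 - 5*h + 4)/(h + 6)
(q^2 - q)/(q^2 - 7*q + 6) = q/(q - 6)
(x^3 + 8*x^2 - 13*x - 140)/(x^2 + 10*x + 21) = (x^2 + x - 20)/(x + 3)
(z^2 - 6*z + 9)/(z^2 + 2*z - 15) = (z - 3)/(z + 5)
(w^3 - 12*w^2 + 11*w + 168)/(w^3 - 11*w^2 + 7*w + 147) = (w - 8)/(w - 7)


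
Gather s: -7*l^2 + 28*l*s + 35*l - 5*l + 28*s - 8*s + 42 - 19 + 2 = -7*l^2 + 30*l + s*(28*l + 20) + 25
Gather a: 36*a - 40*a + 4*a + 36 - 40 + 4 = 0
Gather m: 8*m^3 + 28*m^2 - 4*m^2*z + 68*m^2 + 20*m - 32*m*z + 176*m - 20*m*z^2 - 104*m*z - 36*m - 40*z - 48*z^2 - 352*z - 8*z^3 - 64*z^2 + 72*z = 8*m^3 + m^2*(96 - 4*z) + m*(-20*z^2 - 136*z + 160) - 8*z^3 - 112*z^2 - 320*z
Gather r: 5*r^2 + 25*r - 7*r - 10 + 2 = 5*r^2 + 18*r - 8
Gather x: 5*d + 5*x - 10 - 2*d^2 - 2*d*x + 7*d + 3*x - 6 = -2*d^2 + 12*d + x*(8 - 2*d) - 16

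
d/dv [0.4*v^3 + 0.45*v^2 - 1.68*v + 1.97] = 1.2*v^2 + 0.9*v - 1.68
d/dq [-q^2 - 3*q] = -2*q - 3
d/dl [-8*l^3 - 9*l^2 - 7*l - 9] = -24*l^2 - 18*l - 7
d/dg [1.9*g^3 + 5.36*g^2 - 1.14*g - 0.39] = 5.7*g^2 + 10.72*g - 1.14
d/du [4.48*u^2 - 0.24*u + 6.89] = 8.96*u - 0.24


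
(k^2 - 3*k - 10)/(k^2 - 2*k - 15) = (k + 2)/(k + 3)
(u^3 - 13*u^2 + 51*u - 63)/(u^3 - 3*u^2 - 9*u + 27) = (u - 7)/(u + 3)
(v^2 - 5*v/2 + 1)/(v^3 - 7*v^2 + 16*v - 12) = (v - 1/2)/(v^2 - 5*v + 6)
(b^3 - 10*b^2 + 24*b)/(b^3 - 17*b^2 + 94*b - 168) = b/(b - 7)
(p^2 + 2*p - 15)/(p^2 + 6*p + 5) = (p - 3)/(p + 1)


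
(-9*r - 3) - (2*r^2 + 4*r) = -2*r^2 - 13*r - 3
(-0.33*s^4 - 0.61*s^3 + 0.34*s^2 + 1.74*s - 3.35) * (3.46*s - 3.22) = -1.1418*s^5 - 1.048*s^4 + 3.1406*s^3 + 4.9256*s^2 - 17.1938*s + 10.787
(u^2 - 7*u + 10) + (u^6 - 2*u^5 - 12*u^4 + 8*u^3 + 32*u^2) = u^6 - 2*u^5 - 12*u^4 + 8*u^3 + 33*u^2 - 7*u + 10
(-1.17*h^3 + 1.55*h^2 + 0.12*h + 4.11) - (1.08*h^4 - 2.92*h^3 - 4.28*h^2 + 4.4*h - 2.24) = -1.08*h^4 + 1.75*h^3 + 5.83*h^2 - 4.28*h + 6.35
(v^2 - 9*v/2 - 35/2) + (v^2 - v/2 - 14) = 2*v^2 - 5*v - 63/2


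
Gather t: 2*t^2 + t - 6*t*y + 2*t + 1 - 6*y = 2*t^2 + t*(3 - 6*y) - 6*y + 1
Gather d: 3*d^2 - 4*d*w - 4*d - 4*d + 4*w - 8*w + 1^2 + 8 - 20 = 3*d^2 + d*(-4*w - 8) - 4*w - 11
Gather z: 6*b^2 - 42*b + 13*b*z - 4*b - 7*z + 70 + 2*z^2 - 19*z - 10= 6*b^2 - 46*b + 2*z^2 + z*(13*b - 26) + 60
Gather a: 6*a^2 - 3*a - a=6*a^2 - 4*a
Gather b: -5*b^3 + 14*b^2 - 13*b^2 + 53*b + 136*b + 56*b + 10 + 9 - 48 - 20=-5*b^3 + b^2 + 245*b - 49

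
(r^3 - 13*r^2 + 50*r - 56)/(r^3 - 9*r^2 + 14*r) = (r - 4)/r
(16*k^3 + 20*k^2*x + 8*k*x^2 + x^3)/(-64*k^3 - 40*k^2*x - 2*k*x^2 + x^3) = (2*k + x)/(-8*k + x)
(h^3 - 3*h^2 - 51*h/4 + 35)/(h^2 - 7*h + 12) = (h^2 + h - 35/4)/(h - 3)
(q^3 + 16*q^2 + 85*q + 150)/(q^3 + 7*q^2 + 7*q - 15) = (q^2 + 11*q + 30)/(q^2 + 2*q - 3)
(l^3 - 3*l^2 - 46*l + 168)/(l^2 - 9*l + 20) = (l^2 + l - 42)/(l - 5)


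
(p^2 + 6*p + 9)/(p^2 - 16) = (p^2 + 6*p + 9)/(p^2 - 16)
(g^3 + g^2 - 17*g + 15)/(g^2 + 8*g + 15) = (g^2 - 4*g + 3)/(g + 3)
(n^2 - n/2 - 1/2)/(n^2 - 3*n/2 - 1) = (n - 1)/(n - 2)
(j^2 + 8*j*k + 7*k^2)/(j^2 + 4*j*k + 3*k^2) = (j + 7*k)/(j + 3*k)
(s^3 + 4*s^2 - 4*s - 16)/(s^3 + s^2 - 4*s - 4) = (s + 4)/(s + 1)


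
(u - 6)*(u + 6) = u^2 - 36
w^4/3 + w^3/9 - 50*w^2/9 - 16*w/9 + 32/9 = (w/3 + 1/3)*(w - 4)*(w - 2/3)*(w + 4)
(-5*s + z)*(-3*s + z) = 15*s^2 - 8*s*z + z^2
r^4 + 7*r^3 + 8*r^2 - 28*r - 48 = (r - 2)*(r + 2)*(r + 3)*(r + 4)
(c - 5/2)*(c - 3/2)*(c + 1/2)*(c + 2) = c^4 - 3*c^3/2 - 21*c^2/4 + 43*c/8 + 15/4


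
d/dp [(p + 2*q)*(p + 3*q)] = 2*p + 5*q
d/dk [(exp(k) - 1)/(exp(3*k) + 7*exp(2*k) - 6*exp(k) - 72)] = ((1 - exp(k))*(3*exp(2*k) + 14*exp(k) - 6) + exp(3*k) + 7*exp(2*k) - 6*exp(k) - 72)*exp(k)/(exp(3*k) + 7*exp(2*k) - 6*exp(k) - 72)^2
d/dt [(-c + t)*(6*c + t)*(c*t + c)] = c*(-6*c^2 + 10*c*t + 5*c + 3*t^2 + 2*t)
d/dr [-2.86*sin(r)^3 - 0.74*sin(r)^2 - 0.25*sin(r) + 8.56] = (-1.48*sin(r) + 4.29*cos(2*r) - 4.54)*cos(r)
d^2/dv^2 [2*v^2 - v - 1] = 4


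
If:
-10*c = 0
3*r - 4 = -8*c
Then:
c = 0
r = 4/3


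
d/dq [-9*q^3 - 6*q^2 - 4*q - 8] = -27*q^2 - 12*q - 4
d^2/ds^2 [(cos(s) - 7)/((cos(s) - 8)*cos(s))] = (20*sin(s)^4/cos(s)^3 + sin(s)^2 - 167 + 446/cos(s) + 336/cos(s)^2 - 916/cos(s)^3)/(cos(s) - 8)^3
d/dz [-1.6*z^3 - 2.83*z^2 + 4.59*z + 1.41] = -4.8*z^2 - 5.66*z + 4.59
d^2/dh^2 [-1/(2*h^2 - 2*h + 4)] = (h^2 - h - (2*h - 1)^2 + 2)/(h^2 - h + 2)^3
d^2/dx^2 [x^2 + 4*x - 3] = 2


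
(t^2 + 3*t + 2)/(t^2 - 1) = (t + 2)/(t - 1)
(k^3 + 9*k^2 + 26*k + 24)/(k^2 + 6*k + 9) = (k^2 + 6*k + 8)/(k + 3)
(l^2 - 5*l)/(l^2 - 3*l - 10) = l/(l + 2)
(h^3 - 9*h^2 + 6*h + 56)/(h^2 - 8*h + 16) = (h^2 - 5*h - 14)/(h - 4)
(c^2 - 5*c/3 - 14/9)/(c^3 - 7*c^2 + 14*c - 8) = (9*c^2 - 15*c - 14)/(9*(c^3 - 7*c^2 + 14*c - 8))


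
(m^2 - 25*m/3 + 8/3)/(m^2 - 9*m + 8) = (m - 1/3)/(m - 1)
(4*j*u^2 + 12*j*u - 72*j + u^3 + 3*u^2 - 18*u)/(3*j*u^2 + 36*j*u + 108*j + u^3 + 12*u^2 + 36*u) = (4*j*u - 12*j + u^2 - 3*u)/(3*j*u + 18*j + u^2 + 6*u)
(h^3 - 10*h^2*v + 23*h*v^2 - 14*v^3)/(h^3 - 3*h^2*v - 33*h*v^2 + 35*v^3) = (h - 2*v)/(h + 5*v)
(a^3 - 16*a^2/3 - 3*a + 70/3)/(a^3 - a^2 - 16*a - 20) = (a - 7/3)/(a + 2)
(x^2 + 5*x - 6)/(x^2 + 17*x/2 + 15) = 2*(x - 1)/(2*x + 5)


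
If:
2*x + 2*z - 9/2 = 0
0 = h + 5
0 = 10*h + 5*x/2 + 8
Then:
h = -5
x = 84/5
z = -291/20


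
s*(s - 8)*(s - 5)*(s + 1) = s^4 - 12*s^3 + 27*s^2 + 40*s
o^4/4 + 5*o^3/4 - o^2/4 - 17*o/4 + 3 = (o/4 + 1)*(o - 1)^2*(o + 3)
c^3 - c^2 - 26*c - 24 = (c - 6)*(c + 1)*(c + 4)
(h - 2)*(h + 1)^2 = h^3 - 3*h - 2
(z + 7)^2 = z^2 + 14*z + 49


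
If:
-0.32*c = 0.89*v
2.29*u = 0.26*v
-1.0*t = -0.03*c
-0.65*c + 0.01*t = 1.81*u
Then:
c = 0.00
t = 0.00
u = 0.00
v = 0.00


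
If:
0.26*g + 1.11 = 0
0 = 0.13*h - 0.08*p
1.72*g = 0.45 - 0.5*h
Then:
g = -4.27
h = 15.59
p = 25.33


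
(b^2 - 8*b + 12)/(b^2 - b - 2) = (b - 6)/(b + 1)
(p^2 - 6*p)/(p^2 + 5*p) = (p - 6)/(p + 5)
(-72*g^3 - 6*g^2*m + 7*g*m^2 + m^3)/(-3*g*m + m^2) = 24*g^2/m + 10*g + m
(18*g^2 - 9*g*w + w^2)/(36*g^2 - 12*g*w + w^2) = (-3*g + w)/(-6*g + w)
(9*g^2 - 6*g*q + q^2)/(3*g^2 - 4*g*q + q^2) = (-3*g + q)/(-g + q)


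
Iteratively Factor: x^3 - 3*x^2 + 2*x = (x - 2)*(x^2 - x) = (x - 2)*(x - 1)*(x)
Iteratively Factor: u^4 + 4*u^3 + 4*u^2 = (u + 2)*(u^3 + 2*u^2) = u*(u + 2)*(u^2 + 2*u) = u*(u + 2)^2*(u)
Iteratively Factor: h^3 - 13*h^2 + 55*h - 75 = (h - 3)*(h^2 - 10*h + 25) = (h - 5)*(h - 3)*(h - 5)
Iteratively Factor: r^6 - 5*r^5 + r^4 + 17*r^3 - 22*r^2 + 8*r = (r + 2)*(r^5 - 7*r^4 + 15*r^3 - 13*r^2 + 4*r) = r*(r + 2)*(r^4 - 7*r^3 + 15*r^2 - 13*r + 4) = r*(r - 1)*(r + 2)*(r^3 - 6*r^2 + 9*r - 4) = r*(r - 1)^2*(r + 2)*(r^2 - 5*r + 4) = r*(r - 1)^3*(r + 2)*(r - 4)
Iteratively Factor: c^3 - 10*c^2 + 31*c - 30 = (c - 2)*(c^2 - 8*c + 15) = (c - 3)*(c - 2)*(c - 5)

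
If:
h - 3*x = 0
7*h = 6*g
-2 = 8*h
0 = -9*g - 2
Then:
No Solution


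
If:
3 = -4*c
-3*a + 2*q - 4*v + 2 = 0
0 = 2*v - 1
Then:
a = 2*q/3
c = -3/4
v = 1/2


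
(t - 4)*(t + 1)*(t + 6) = t^3 + 3*t^2 - 22*t - 24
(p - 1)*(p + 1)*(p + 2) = p^3 + 2*p^2 - p - 2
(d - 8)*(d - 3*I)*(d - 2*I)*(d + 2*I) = d^4 - 8*d^3 - 3*I*d^3 + 4*d^2 + 24*I*d^2 - 32*d - 12*I*d + 96*I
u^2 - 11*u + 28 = (u - 7)*(u - 4)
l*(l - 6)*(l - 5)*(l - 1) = l^4 - 12*l^3 + 41*l^2 - 30*l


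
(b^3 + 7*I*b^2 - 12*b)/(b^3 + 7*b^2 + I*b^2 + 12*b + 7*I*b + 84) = b*(b + 3*I)/(b^2 + b*(7 - 3*I) - 21*I)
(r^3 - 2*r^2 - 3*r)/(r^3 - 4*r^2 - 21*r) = (-r^2 + 2*r + 3)/(-r^2 + 4*r + 21)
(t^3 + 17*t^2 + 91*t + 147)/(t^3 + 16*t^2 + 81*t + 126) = (t + 7)/(t + 6)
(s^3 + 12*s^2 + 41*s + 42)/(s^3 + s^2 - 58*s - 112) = (s + 3)/(s - 8)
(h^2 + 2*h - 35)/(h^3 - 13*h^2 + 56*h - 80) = (h + 7)/(h^2 - 8*h + 16)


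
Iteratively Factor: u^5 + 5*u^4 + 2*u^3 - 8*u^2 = (u - 1)*(u^4 + 6*u^3 + 8*u^2) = u*(u - 1)*(u^3 + 6*u^2 + 8*u) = u^2*(u - 1)*(u^2 + 6*u + 8) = u^2*(u - 1)*(u + 2)*(u + 4)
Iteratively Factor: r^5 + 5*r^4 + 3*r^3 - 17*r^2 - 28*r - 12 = (r + 2)*(r^4 + 3*r^3 - 3*r^2 - 11*r - 6) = (r - 2)*(r + 2)*(r^3 + 5*r^2 + 7*r + 3) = (r - 2)*(r + 1)*(r + 2)*(r^2 + 4*r + 3) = (r - 2)*(r + 1)^2*(r + 2)*(r + 3)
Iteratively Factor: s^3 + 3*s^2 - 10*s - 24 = (s + 2)*(s^2 + s - 12) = (s - 3)*(s + 2)*(s + 4)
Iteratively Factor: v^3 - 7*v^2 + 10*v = (v - 2)*(v^2 - 5*v) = (v - 5)*(v - 2)*(v)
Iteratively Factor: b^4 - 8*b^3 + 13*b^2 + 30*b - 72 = (b - 3)*(b^3 - 5*b^2 - 2*b + 24) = (b - 3)*(b + 2)*(b^2 - 7*b + 12) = (b - 4)*(b - 3)*(b + 2)*(b - 3)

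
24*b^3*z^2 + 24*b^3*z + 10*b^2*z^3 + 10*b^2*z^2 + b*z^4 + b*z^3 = z*(4*b + z)*(6*b + z)*(b*z + b)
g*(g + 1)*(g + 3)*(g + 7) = g^4 + 11*g^3 + 31*g^2 + 21*g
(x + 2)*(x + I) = x^2 + 2*x + I*x + 2*I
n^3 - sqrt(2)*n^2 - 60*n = n*(n - 6*sqrt(2))*(n + 5*sqrt(2))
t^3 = t^3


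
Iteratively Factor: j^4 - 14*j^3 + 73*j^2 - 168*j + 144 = (j - 4)*(j^3 - 10*j^2 + 33*j - 36) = (j - 4)*(j - 3)*(j^2 - 7*j + 12) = (j - 4)^2*(j - 3)*(j - 3)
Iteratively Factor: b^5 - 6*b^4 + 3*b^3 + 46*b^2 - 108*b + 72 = (b - 2)*(b^4 - 4*b^3 - 5*b^2 + 36*b - 36) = (b - 3)*(b - 2)*(b^3 - b^2 - 8*b + 12) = (b - 3)*(b - 2)*(b + 3)*(b^2 - 4*b + 4) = (b - 3)*(b - 2)^2*(b + 3)*(b - 2)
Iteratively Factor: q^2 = (q)*(q)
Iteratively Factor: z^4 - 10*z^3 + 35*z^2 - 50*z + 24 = (z - 3)*(z^3 - 7*z^2 + 14*z - 8) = (z - 3)*(z - 2)*(z^2 - 5*z + 4) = (z - 4)*(z - 3)*(z - 2)*(z - 1)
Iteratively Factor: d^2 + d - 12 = (d + 4)*(d - 3)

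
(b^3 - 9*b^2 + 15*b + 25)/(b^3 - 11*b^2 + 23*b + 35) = (b - 5)/(b - 7)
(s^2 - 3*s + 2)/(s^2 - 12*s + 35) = (s^2 - 3*s + 2)/(s^2 - 12*s + 35)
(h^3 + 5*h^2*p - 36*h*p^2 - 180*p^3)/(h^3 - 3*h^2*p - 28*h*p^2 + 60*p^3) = (-h - 6*p)/(-h + 2*p)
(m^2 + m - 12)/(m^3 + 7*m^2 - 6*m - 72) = 1/(m + 6)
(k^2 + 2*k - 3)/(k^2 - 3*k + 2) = (k + 3)/(k - 2)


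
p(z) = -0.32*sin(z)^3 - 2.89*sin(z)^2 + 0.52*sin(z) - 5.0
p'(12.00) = 2.82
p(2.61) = -5.52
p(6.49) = -5.02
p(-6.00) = -5.09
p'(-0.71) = 2.94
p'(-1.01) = 2.51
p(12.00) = -6.06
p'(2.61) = 2.29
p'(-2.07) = -2.32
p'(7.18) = -2.86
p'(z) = -0.96*sin(z)^2*cos(z) - 5.78*sin(z)*cos(z) + 0.52*cos(z)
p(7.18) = -6.51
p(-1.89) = -7.83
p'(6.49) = -0.69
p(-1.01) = -7.32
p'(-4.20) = 2.57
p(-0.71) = -6.48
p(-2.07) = -7.47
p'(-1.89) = -1.61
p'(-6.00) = -1.12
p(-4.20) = -6.95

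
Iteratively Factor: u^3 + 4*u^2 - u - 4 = (u - 1)*(u^2 + 5*u + 4) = (u - 1)*(u + 4)*(u + 1)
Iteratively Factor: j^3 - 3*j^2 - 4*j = (j + 1)*(j^2 - 4*j) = j*(j + 1)*(j - 4)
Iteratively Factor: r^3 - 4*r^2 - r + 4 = (r - 4)*(r^2 - 1) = (r - 4)*(r + 1)*(r - 1)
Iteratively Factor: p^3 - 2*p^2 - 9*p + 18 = (p - 2)*(p^2 - 9) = (p - 3)*(p - 2)*(p + 3)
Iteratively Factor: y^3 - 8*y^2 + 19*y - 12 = (y - 1)*(y^2 - 7*y + 12) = (y - 4)*(y - 1)*(y - 3)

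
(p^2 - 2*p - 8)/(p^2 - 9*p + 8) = (p^2 - 2*p - 8)/(p^2 - 9*p + 8)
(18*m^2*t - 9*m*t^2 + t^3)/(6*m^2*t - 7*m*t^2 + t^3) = (-3*m + t)/(-m + t)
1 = 1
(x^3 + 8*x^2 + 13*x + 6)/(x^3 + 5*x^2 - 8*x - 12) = (x + 1)/(x - 2)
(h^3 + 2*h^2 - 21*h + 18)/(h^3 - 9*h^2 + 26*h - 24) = (h^2 + 5*h - 6)/(h^2 - 6*h + 8)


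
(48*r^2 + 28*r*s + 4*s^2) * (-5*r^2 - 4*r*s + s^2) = -240*r^4 - 332*r^3*s - 84*r^2*s^2 + 12*r*s^3 + 4*s^4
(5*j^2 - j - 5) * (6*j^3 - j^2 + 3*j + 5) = 30*j^5 - 11*j^4 - 14*j^3 + 27*j^2 - 20*j - 25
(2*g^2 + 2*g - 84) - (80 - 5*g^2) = 7*g^2 + 2*g - 164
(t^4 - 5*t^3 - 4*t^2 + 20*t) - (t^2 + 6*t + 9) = t^4 - 5*t^3 - 5*t^2 + 14*t - 9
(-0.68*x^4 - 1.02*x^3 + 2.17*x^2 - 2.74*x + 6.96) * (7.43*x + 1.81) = -5.0524*x^5 - 8.8094*x^4 + 14.2769*x^3 - 16.4305*x^2 + 46.7534*x + 12.5976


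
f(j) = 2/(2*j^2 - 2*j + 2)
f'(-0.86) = 0.40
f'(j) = 2*(2 - 4*j)/(2*j^2 - 2*j + 2)^2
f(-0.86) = 0.38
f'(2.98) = -0.10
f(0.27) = 1.25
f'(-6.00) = 0.01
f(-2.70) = 0.09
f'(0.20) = 0.85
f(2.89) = 0.15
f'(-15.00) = 0.00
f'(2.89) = -0.11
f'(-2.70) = 0.05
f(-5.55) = 0.03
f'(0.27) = 0.71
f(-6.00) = 0.02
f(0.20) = 1.19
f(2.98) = 0.14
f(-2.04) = 0.14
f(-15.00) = 0.00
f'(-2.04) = 0.10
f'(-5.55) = 0.01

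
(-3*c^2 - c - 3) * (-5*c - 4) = 15*c^3 + 17*c^2 + 19*c + 12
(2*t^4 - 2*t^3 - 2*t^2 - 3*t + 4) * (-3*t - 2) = -6*t^5 + 2*t^4 + 10*t^3 + 13*t^2 - 6*t - 8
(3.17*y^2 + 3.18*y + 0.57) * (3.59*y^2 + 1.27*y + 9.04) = 11.3803*y^4 + 15.4421*y^3 + 34.7417*y^2 + 29.4711*y + 5.1528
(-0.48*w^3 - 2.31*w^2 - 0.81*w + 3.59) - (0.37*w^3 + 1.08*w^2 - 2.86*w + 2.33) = -0.85*w^3 - 3.39*w^2 + 2.05*w + 1.26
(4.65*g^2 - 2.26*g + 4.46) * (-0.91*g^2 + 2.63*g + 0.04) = -4.2315*g^4 + 14.2861*g^3 - 9.8164*g^2 + 11.6394*g + 0.1784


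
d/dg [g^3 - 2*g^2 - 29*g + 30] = 3*g^2 - 4*g - 29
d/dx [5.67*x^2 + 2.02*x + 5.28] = 11.34*x + 2.02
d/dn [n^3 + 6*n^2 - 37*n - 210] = 3*n^2 + 12*n - 37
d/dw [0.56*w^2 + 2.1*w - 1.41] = 1.12*w + 2.1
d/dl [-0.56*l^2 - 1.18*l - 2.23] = -1.12*l - 1.18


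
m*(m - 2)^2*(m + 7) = m^4 + 3*m^3 - 24*m^2 + 28*m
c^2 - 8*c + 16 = (c - 4)^2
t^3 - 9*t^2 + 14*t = t*(t - 7)*(t - 2)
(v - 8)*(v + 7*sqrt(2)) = v^2 - 8*v + 7*sqrt(2)*v - 56*sqrt(2)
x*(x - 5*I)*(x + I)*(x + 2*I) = x^4 - 2*I*x^3 + 13*x^2 + 10*I*x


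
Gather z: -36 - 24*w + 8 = -24*w - 28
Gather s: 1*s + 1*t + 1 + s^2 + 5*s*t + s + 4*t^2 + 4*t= s^2 + s*(5*t + 2) + 4*t^2 + 5*t + 1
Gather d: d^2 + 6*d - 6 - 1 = d^2 + 6*d - 7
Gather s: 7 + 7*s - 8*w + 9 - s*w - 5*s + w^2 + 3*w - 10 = s*(2 - w) + w^2 - 5*w + 6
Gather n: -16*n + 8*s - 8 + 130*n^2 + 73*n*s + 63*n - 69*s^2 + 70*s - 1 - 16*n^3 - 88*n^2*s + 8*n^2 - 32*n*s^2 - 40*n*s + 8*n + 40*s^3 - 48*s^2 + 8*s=-16*n^3 + n^2*(138 - 88*s) + n*(-32*s^2 + 33*s + 55) + 40*s^3 - 117*s^2 + 86*s - 9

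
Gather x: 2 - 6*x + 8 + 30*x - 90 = 24*x - 80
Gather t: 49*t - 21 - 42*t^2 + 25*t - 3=-42*t^2 + 74*t - 24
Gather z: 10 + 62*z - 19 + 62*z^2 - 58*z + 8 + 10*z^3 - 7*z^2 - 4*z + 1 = 10*z^3 + 55*z^2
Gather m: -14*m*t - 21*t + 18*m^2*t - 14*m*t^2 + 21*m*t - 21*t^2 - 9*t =18*m^2*t + m*(-14*t^2 + 7*t) - 21*t^2 - 30*t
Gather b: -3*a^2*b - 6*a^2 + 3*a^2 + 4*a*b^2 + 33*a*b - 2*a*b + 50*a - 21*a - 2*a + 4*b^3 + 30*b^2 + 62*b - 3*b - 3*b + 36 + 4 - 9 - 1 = -3*a^2 + 27*a + 4*b^3 + b^2*(4*a + 30) + b*(-3*a^2 + 31*a + 56) + 30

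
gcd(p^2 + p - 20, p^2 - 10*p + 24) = p - 4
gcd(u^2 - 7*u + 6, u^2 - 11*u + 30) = u - 6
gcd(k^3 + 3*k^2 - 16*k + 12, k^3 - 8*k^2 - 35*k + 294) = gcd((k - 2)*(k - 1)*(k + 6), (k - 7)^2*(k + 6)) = k + 6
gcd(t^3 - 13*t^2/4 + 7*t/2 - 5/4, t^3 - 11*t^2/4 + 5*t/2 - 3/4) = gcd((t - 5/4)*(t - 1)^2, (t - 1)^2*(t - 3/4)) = t^2 - 2*t + 1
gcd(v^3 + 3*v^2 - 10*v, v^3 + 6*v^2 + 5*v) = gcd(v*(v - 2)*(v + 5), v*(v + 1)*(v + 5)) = v^2 + 5*v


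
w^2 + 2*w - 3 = (w - 1)*(w + 3)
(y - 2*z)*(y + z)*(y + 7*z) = y^3 + 6*y^2*z - 9*y*z^2 - 14*z^3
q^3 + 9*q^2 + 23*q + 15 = (q + 1)*(q + 3)*(q + 5)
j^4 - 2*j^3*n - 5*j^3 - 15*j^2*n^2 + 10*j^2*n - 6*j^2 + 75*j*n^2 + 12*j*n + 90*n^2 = (j - 6)*(j + 1)*(j - 5*n)*(j + 3*n)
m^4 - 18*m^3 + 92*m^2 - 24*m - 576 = (m - 8)*(m - 6)^2*(m + 2)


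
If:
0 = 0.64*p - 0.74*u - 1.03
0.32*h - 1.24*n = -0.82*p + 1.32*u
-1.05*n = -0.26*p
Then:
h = 2.2715587797619*u - 2.57978980654762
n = 0.286309523809524*u + 0.398511904761905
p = 1.15625*u + 1.609375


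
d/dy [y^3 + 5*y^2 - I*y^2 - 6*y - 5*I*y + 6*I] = 3*y^2 + 2*y*(5 - I) - 6 - 5*I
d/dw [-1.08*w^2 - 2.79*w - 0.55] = -2.16*w - 2.79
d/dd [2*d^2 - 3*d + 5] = 4*d - 3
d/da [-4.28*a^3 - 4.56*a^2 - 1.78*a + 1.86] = -12.84*a^2 - 9.12*a - 1.78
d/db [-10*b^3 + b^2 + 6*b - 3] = -30*b^2 + 2*b + 6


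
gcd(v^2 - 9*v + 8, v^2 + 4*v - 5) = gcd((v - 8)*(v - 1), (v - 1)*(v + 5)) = v - 1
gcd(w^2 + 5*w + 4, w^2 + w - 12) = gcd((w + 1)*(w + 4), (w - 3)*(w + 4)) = w + 4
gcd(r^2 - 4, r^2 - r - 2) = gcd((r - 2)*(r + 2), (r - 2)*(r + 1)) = r - 2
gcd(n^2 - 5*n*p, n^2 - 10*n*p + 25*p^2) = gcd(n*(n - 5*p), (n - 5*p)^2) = -n + 5*p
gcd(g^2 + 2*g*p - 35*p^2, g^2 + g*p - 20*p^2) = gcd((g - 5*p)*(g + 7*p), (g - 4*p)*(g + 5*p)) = 1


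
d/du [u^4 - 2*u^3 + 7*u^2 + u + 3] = 4*u^3 - 6*u^2 + 14*u + 1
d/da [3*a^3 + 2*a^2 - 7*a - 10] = 9*a^2 + 4*a - 7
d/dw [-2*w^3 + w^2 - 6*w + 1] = -6*w^2 + 2*w - 6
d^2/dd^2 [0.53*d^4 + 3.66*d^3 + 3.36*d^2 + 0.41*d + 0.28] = 6.36*d^2 + 21.96*d + 6.72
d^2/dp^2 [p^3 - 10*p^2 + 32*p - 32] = 6*p - 20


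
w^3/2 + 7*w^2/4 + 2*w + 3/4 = (w/2 + 1/2)*(w + 1)*(w + 3/2)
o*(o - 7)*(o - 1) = o^3 - 8*o^2 + 7*o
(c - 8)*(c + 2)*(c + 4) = c^3 - 2*c^2 - 40*c - 64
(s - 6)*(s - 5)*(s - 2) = s^3 - 13*s^2 + 52*s - 60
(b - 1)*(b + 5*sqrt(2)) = b^2 - b + 5*sqrt(2)*b - 5*sqrt(2)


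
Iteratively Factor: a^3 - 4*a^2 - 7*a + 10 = (a - 5)*(a^2 + a - 2) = (a - 5)*(a - 1)*(a + 2)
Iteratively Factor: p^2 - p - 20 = (p + 4)*(p - 5)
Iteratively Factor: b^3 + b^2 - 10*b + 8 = (b + 4)*(b^2 - 3*b + 2) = (b - 2)*(b + 4)*(b - 1)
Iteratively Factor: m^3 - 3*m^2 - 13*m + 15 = (m - 1)*(m^2 - 2*m - 15) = (m - 5)*(m - 1)*(m + 3)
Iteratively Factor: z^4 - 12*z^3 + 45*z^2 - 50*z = (z - 5)*(z^3 - 7*z^2 + 10*z) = (z - 5)*(z - 2)*(z^2 - 5*z) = (z - 5)^2*(z - 2)*(z)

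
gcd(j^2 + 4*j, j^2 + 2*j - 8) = j + 4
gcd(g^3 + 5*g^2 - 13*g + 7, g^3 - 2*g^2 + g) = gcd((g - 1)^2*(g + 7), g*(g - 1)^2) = g^2 - 2*g + 1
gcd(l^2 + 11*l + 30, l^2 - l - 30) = l + 5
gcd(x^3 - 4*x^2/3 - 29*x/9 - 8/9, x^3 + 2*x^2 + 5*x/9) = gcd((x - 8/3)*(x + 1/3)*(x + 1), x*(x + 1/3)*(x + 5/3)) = x + 1/3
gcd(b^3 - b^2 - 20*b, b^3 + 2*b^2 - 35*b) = b^2 - 5*b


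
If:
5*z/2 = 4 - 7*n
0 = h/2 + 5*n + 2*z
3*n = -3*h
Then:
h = -32/11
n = 32/11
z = -72/11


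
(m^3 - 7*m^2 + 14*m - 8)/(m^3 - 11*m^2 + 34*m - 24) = (m - 2)/(m - 6)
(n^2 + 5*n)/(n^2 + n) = (n + 5)/(n + 1)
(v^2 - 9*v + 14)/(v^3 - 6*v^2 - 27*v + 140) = (v - 2)/(v^2 + v - 20)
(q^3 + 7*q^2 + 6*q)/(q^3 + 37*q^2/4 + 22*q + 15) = 4*q*(q + 1)/(4*q^2 + 13*q + 10)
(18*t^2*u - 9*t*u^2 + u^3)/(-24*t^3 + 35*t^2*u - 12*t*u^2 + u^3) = u*(-6*t + u)/(8*t^2 - 9*t*u + u^2)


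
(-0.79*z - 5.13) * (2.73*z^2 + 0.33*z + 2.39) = -2.1567*z^3 - 14.2656*z^2 - 3.581*z - 12.2607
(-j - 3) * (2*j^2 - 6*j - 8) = -2*j^3 + 26*j + 24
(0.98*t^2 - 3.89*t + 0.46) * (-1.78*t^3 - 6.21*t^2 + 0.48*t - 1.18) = -1.7444*t^5 + 0.8384*t^4 + 23.8085*t^3 - 5.8802*t^2 + 4.811*t - 0.5428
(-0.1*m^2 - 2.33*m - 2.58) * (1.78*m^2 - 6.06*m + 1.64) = -0.178*m^4 - 3.5414*m^3 + 9.3634*m^2 + 11.8136*m - 4.2312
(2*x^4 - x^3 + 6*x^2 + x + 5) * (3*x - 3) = 6*x^5 - 9*x^4 + 21*x^3 - 15*x^2 + 12*x - 15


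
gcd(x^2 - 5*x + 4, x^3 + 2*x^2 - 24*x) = x - 4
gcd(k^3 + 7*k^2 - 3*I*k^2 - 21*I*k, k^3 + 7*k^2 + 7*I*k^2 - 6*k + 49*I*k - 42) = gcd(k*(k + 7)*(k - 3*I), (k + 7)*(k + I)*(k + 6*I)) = k + 7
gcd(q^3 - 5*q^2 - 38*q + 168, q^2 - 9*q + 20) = q - 4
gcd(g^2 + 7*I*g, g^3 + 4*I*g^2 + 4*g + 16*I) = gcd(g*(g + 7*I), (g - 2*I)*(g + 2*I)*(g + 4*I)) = 1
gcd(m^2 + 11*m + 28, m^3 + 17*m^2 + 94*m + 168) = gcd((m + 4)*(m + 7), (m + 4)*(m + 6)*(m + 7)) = m^2 + 11*m + 28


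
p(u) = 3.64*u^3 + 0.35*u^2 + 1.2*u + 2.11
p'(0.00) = 1.20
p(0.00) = 2.11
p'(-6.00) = 390.12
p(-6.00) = -778.73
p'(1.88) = 41.11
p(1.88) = 29.79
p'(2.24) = 57.56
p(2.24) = 47.47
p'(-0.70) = 6.06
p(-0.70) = 0.19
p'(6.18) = 422.59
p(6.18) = 882.04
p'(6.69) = 494.62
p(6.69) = 1115.69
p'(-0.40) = 2.67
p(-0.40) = 1.45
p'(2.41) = 66.31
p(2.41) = 57.99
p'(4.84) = 260.40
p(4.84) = 428.82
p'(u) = 10.92*u^2 + 0.7*u + 1.2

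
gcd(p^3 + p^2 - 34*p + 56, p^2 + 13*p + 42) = p + 7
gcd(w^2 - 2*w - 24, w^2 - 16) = w + 4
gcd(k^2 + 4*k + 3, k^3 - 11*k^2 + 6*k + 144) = k + 3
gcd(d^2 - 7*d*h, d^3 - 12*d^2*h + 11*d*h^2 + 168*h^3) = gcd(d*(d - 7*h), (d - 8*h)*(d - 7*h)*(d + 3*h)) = d - 7*h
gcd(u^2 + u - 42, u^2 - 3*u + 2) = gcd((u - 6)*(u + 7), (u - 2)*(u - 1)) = 1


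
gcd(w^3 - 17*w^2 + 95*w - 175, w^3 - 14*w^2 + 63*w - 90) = w - 5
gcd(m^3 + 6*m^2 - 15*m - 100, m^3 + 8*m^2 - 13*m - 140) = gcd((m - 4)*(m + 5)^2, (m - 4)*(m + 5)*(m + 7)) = m^2 + m - 20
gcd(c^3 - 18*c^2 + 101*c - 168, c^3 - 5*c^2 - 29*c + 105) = c^2 - 10*c + 21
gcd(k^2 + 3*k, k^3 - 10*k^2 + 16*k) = k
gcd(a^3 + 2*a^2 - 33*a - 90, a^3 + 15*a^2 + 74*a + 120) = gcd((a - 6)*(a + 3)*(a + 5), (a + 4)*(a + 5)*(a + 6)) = a + 5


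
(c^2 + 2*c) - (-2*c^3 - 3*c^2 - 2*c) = 2*c^3 + 4*c^2 + 4*c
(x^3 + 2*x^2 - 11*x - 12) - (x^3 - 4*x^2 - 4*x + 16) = 6*x^2 - 7*x - 28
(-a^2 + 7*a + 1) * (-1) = a^2 - 7*a - 1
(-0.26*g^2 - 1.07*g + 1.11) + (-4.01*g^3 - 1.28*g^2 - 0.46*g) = -4.01*g^3 - 1.54*g^2 - 1.53*g + 1.11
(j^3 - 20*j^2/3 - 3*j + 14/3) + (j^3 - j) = 2*j^3 - 20*j^2/3 - 4*j + 14/3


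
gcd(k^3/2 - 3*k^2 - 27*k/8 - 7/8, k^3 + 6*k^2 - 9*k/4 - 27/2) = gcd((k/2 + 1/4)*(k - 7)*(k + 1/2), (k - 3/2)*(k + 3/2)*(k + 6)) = 1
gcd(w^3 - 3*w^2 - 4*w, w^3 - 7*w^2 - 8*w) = w^2 + w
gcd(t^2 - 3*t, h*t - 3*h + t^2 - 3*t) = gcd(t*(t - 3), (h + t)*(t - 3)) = t - 3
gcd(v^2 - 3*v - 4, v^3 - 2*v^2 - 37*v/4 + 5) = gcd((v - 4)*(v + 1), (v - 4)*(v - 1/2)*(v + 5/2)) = v - 4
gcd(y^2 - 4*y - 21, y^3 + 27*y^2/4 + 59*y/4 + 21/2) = y + 3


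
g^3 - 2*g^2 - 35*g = g*(g - 7)*(g + 5)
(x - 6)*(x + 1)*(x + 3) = x^3 - 2*x^2 - 21*x - 18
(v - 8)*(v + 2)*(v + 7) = v^3 + v^2 - 58*v - 112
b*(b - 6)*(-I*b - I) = -I*b^3 + 5*I*b^2 + 6*I*b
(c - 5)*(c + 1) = c^2 - 4*c - 5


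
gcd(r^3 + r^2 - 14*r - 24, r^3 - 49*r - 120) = r + 3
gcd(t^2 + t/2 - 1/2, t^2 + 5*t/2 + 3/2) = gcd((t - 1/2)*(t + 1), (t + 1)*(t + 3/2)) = t + 1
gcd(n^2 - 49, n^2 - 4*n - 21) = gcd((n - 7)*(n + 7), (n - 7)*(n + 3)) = n - 7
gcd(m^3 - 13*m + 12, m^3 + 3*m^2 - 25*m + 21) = m^2 - 4*m + 3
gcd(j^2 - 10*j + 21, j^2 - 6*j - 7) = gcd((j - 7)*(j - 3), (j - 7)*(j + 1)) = j - 7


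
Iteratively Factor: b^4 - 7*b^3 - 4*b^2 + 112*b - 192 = (b - 4)*(b^3 - 3*b^2 - 16*b + 48) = (b - 4)*(b + 4)*(b^2 - 7*b + 12) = (b - 4)*(b - 3)*(b + 4)*(b - 4)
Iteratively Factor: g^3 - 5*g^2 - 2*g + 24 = (g + 2)*(g^2 - 7*g + 12) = (g - 3)*(g + 2)*(g - 4)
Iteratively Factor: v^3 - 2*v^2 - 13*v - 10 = (v - 5)*(v^2 + 3*v + 2) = (v - 5)*(v + 2)*(v + 1)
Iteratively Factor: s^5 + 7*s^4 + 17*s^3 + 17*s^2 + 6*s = (s + 2)*(s^4 + 5*s^3 + 7*s^2 + 3*s) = s*(s + 2)*(s^3 + 5*s^2 + 7*s + 3) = s*(s + 1)*(s + 2)*(s^2 + 4*s + 3) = s*(s + 1)*(s + 2)*(s + 3)*(s + 1)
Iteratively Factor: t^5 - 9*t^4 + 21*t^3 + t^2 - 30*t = (t - 2)*(t^4 - 7*t^3 + 7*t^2 + 15*t) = (t - 2)*(t + 1)*(t^3 - 8*t^2 + 15*t) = (t - 5)*(t - 2)*(t + 1)*(t^2 - 3*t) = t*(t - 5)*(t - 2)*(t + 1)*(t - 3)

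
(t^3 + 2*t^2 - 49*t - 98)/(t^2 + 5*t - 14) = (t^2 - 5*t - 14)/(t - 2)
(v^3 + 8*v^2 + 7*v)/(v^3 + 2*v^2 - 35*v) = (v + 1)/(v - 5)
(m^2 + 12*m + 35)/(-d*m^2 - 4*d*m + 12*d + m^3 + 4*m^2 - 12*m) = (-m^2 - 12*m - 35)/(d*m^2 + 4*d*m - 12*d - m^3 - 4*m^2 + 12*m)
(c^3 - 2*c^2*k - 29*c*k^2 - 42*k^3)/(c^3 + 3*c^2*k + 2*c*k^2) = (c^2 - 4*c*k - 21*k^2)/(c*(c + k))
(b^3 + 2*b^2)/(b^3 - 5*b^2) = (b + 2)/(b - 5)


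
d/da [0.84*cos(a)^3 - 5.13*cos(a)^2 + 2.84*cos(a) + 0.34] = (-2.52*cos(a)^2 + 10.26*cos(a) - 2.84)*sin(a)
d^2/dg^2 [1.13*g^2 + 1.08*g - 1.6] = 2.26000000000000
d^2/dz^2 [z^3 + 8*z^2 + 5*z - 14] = 6*z + 16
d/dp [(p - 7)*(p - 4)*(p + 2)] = 3*p^2 - 18*p + 6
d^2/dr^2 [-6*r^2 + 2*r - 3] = -12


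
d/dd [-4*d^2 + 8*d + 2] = 8 - 8*d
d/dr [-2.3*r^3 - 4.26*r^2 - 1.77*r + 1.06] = -6.9*r^2 - 8.52*r - 1.77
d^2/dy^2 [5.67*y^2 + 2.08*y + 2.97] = 11.3400000000000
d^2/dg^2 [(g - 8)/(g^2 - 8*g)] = 2/g^3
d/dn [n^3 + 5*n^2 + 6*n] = 3*n^2 + 10*n + 6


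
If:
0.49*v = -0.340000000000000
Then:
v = -0.69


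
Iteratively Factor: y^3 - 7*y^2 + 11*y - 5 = (y - 1)*(y^2 - 6*y + 5) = (y - 1)^2*(y - 5)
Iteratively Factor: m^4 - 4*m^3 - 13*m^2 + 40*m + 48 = (m - 4)*(m^3 - 13*m - 12) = (m - 4)*(m + 1)*(m^2 - m - 12) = (m - 4)^2*(m + 1)*(m + 3)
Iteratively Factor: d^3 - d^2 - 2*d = (d + 1)*(d^2 - 2*d) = d*(d + 1)*(d - 2)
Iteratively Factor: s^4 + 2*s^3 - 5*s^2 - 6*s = (s - 2)*(s^3 + 4*s^2 + 3*s) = (s - 2)*(s + 3)*(s^2 + s) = (s - 2)*(s + 1)*(s + 3)*(s)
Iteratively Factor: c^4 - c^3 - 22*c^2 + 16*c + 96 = (c - 4)*(c^3 + 3*c^2 - 10*c - 24) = (c - 4)*(c + 4)*(c^2 - c - 6) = (c - 4)*(c - 3)*(c + 4)*(c + 2)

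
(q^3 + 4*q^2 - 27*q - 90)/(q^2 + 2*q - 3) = (q^2 + q - 30)/(q - 1)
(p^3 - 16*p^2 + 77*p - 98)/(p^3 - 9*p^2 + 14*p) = (p - 7)/p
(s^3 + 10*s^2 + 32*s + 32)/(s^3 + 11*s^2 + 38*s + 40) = (s + 4)/(s + 5)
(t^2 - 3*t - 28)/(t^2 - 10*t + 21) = (t + 4)/(t - 3)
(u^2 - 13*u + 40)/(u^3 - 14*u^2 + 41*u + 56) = (u - 5)/(u^2 - 6*u - 7)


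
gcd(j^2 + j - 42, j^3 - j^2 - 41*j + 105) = j + 7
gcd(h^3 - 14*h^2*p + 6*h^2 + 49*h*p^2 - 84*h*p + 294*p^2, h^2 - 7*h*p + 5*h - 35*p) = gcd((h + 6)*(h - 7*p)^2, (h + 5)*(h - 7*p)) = -h + 7*p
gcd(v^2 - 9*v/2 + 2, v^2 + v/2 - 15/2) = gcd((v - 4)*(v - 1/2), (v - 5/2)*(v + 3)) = 1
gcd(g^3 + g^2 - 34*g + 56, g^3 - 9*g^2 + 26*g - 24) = g^2 - 6*g + 8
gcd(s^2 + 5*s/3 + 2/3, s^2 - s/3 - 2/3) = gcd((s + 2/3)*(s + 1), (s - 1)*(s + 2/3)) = s + 2/3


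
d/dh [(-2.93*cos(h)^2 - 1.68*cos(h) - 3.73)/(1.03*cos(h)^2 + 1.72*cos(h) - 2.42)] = (3.3092*cos(h)^2 - 21.865*cos(h) - 10.4812)*sin(h)/(1.0609*cos(h)^4 + 3.5432*cos(h)^3 - 2.0268*cos(h)^2 - 8.3248*cos(h) + 5.8564)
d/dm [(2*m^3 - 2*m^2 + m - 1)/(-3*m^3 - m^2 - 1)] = (-8*m^4 + 6*m^3 - 14*m^2 + 2*m - 1)/(9*m^6 + 6*m^5 + m^4 + 6*m^3 + 2*m^2 + 1)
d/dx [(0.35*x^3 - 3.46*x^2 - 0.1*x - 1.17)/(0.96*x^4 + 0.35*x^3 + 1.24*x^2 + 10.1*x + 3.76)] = (-0.336*x^6 + 6.6432*x^5 + 1.933*x^4 + 11.6328*x^3 - 29.6455*x^2 - 23.1176*x + 11.441)/(0.9216*x^8 + 0.672*x^7 + 2.5033*x^6 + 20.26*x^5 + 15.8268*x^4 + 27.68*x^3 + 111.3348*x^2 + 75.952*x + 14.1376)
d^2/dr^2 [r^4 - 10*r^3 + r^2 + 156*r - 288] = 12*r^2 - 60*r + 2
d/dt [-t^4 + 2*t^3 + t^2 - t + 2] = -4*t^3 + 6*t^2 + 2*t - 1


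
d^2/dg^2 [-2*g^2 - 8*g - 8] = -4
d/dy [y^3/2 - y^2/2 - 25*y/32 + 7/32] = 3*y^2/2 - y - 25/32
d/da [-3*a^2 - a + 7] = -6*a - 1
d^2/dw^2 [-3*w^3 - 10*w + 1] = -18*w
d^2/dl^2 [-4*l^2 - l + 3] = -8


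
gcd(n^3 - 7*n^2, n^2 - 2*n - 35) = n - 7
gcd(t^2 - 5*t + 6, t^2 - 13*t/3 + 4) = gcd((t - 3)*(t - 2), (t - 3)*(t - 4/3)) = t - 3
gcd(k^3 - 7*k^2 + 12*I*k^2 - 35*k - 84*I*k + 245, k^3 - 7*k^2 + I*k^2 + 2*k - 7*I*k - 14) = k - 7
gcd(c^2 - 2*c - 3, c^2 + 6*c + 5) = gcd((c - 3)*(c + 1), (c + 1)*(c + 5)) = c + 1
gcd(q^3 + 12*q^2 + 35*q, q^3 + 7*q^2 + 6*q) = q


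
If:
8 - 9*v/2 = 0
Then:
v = 16/9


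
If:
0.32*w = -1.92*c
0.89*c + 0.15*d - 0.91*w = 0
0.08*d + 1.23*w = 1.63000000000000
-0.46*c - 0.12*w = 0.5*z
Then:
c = -0.15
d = 6.41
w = 0.91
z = -0.08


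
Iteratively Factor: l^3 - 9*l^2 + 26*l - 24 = (l - 4)*(l^2 - 5*l + 6) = (l - 4)*(l - 3)*(l - 2)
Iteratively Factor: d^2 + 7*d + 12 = (d + 4)*(d + 3)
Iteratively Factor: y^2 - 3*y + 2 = (y - 1)*(y - 2)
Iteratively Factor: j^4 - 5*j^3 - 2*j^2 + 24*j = (j - 3)*(j^3 - 2*j^2 - 8*j) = (j - 3)*(j + 2)*(j^2 - 4*j) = j*(j - 3)*(j + 2)*(j - 4)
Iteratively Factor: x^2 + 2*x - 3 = (x - 1)*(x + 3)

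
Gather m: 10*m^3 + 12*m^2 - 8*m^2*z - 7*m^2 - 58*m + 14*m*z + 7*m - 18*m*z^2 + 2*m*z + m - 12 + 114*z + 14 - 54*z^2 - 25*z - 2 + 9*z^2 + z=10*m^3 + m^2*(5 - 8*z) + m*(-18*z^2 + 16*z - 50) - 45*z^2 + 90*z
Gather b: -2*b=-2*b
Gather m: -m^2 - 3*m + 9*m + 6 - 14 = -m^2 + 6*m - 8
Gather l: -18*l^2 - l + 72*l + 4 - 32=-18*l^2 + 71*l - 28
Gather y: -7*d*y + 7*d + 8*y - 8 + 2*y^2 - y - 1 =7*d + 2*y^2 + y*(7 - 7*d) - 9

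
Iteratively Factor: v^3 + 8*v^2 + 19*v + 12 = (v + 4)*(v^2 + 4*v + 3) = (v + 1)*(v + 4)*(v + 3)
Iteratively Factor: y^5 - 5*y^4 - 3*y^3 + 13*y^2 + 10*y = (y + 1)*(y^4 - 6*y^3 + 3*y^2 + 10*y) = (y + 1)^2*(y^3 - 7*y^2 + 10*y) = (y - 5)*(y + 1)^2*(y^2 - 2*y) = (y - 5)*(y - 2)*(y + 1)^2*(y)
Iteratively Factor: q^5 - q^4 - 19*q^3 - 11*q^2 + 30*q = (q + 2)*(q^4 - 3*q^3 - 13*q^2 + 15*q) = (q - 5)*(q + 2)*(q^3 + 2*q^2 - 3*q) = (q - 5)*(q - 1)*(q + 2)*(q^2 + 3*q) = q*(q - 5)*(q - 1)*(q + 2)*(q + 3)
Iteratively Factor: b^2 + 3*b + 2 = (b + 2)*(b + 1)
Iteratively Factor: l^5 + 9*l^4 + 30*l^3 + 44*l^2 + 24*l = (l)*(l^4 + 9*l^3 + 30*l^2 + 44*l + 24) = l*(l + 2)*(l^3 + 7*l^2 + 16*l + 12) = l*(l + 2)^2*(l^2 + 5*l + 6) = l*(l + 2)^2*(l + 3)*(l + 2)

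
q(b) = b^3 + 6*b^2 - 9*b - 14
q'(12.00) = 567.00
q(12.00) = 2470.00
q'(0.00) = -9.00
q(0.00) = -14.00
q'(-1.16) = -18.88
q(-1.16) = 2.95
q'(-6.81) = 48.41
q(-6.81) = 9.73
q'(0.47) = -2.70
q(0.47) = -16.80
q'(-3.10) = -17.37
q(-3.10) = 41.77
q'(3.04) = 55.20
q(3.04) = 42.18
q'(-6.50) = 39.75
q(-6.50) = 23.38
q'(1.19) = 9.53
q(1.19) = -14.53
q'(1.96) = 26.04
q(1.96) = -1.06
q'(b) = 3*b^2 + 12*b - 9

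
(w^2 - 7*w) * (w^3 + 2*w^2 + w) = w^5 - 5*w^4 - 13*w^3 - 7*w^2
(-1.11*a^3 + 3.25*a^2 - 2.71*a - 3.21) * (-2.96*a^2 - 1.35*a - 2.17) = 3.2856*a^5 - 8.1215*a^4 + 6.0428*a^3 + 6.1076*a^2 + 10.2142*a + 6.9657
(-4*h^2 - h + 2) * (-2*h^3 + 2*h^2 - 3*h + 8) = 8*h^5 - 6*h^4 + 6*h^3 - 25*h^2 - 14*h + 16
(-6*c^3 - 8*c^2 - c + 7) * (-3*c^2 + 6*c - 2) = 18*c^5 - 12*c^4 - 33*c^3 - 11*c^2 + 44*c - 14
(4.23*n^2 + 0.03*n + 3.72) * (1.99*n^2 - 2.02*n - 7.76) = 8.4177*n^4 - 8.4849*n^3 - 25.4826*n^2 - 7.7472*n - 28.8672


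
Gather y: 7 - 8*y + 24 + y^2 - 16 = y^2 - 8*y + 15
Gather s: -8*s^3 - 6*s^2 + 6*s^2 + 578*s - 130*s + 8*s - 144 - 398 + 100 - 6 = -8*s^3 + 456*s - 448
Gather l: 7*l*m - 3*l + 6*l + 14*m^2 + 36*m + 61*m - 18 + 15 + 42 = l*(7*m + 3) + 14*m^2 + 97*m + 39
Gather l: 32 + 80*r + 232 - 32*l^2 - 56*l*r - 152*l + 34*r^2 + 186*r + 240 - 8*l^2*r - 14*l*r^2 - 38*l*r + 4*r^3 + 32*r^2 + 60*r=l^2*(-8*r - 32) + l*(-14*r^2 - 94*r - 152) + 4*r^3 + 66*r^2 + 326*r + 504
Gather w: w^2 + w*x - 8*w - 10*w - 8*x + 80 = w^2 + w*(x - 18) - 8*x + 80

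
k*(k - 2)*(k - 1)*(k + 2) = k^4 - k^3 - 4*k^2 + 4*k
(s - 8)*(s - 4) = s^2 - 12*s + 32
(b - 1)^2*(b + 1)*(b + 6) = b^4 + 5*b^3 - 7*b^2 - 5*b + 6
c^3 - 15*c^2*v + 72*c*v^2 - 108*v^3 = (c - 6*v)^2*(c - 3*v)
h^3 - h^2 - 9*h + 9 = (h - 3)*(h - 1)*(h + 3)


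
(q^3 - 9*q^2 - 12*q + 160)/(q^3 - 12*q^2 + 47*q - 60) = (q^2 - 4*q - 32)/(q^2 - 7*q + 12)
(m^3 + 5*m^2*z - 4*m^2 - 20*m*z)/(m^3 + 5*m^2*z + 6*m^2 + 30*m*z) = (m - 4)/(m + 6)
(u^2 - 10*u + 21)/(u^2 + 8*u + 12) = (u^2 - 10*u + 21)/(u^2 + 8*u + 12)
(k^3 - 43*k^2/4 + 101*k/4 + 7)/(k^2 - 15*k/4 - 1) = k - 7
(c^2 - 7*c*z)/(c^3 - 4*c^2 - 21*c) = (-c + 7*z)/(-c^2 + 4*c + 21)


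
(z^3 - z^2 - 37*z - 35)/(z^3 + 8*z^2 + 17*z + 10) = (z - 7)/(z + 2)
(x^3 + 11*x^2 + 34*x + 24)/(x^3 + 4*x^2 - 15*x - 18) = (x + 4)/(x - 3)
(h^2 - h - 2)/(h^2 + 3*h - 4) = (h^2 - h - 2)/(h^2 + 3*h - 4)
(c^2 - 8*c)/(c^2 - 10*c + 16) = c/(c - 2)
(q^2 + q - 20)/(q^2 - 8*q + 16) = (q + 5)/(q - 4)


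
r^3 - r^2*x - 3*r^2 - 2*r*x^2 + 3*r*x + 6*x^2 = (r - 3)*(r - 2*x)*(r + x)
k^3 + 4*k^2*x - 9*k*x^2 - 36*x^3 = (k - 3*x)*(k + 3*x)*(k + 4*x)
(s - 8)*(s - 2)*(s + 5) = s^3 - 5*s^2 - 34*s + 80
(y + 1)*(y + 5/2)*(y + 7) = y^3 + 21*y^2/2 + 27*y + 35/2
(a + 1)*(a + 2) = a^2 + 3*a + 2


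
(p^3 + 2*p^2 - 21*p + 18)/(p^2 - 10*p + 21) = (p^2 + 5*p - 6)/(p - 7)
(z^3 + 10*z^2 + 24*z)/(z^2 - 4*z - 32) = z*(z + 6)/(z - 8)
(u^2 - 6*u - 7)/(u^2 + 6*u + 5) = (u - 7)/(u + 5)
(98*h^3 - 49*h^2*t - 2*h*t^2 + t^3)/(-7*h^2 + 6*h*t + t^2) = (14*h^2 - 9*h*t + t^2)/(-h + t)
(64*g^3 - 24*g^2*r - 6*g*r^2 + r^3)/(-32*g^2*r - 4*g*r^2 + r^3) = (-2*g + r)/r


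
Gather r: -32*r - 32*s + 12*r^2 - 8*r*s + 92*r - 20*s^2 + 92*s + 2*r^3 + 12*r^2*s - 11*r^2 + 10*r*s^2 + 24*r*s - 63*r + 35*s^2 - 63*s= 2*r^3 + r^2*(12*s + 1) + r*(10*s^2 + 16*s - 3) + 15*s^2 - 3*s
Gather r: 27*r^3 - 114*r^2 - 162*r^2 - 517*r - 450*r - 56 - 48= 27*r^3 - 276*r^2 - 967*r - 104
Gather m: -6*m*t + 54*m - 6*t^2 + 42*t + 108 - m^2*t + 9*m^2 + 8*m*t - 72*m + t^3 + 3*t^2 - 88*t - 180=m^2*(9 - t) + m*(2*t - 18) + t^3 - 3*t^2 - 46*t - 72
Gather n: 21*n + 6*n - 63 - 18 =27*n - 81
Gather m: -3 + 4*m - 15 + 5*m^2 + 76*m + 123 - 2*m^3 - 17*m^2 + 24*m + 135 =-2*m^3 - 12*m^2 + 104*m + 240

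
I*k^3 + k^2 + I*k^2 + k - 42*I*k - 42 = (k - 6)*(k + 7)*(I*k + 1)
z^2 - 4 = (z - 2)*(z + 2)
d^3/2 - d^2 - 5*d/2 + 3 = (d/2 + 1)*(d - 3)*(d - 1)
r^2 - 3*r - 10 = (r - 5)*(r + 2)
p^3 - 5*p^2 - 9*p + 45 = (p - 5)*(p - 3)*(p + 3)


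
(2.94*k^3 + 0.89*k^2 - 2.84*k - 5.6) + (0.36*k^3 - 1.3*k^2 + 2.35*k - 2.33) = 3.3*k^3 - 0.41*k^2 - 0.49*k - 7.93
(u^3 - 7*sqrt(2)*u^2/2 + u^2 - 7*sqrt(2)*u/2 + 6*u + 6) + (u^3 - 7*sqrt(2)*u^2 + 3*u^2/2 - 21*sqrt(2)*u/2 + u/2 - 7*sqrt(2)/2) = 2*u^3 - 21*sqrt(2)*u^2/2 + 5*u^2/2 - 14*sqrt(2)*u + 13*u/2 - 7*sqrt(2)/2 + 6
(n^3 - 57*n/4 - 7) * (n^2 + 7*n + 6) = n^5 + 7*n^4 - 33*n^3/4 - 427*n^2/4 - 269*n/2 - 42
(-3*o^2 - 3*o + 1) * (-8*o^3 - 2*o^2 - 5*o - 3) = 24*o^5 + 30*o^4 + 13*o^3 + 22*o^2 + 4*o - 3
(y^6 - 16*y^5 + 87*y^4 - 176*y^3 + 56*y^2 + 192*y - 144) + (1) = y^6 - 16*y^5 + 87*y^4 - 176*y^3 + 56*y^2 + 192*y - 143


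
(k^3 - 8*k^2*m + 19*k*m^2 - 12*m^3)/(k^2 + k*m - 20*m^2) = (k^2 - 4*k*m + 3*m^2)/(k + 5*m)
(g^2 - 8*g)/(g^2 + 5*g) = (g - 8)/(g + 5)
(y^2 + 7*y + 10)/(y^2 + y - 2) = (y + 5)/(y - 1)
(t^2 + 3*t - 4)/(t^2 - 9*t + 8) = (t + 4)/(t - 8)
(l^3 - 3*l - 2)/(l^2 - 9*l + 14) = (l^2 + 2*l + 1)/(l - 7)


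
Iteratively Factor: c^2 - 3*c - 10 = (c + 2)*(c - 5)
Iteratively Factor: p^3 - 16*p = (p + 4)*(p^2 - 4*p) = (p - 4)*(p + 4)*(p)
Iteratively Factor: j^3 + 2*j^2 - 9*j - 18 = (j + 2)*(j^2 - 9) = (j - 3)*(j + 2)*(j + 3)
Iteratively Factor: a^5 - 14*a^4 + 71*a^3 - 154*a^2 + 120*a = (a - 2)*(a^4 - 12*a^3 + 47*a^2 - 60*a) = a*(a - 2)*(a^3 - 12*a^2 + 47*a - 60) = a*(a - 5)*(a - 2)*(a^2 - 7*a + 12) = a*(a - 5)*(a - 4)*(a - 2)*(a - 3)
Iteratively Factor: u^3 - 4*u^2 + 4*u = (u - 2)*(u^2 - 2*u) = (u - 2)^2*(u)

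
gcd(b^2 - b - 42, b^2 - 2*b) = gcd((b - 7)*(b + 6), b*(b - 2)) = 1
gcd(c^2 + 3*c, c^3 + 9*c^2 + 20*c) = c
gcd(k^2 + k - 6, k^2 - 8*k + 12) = k - 2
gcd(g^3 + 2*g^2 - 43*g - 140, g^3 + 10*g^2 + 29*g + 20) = g^2 + 9*g + 20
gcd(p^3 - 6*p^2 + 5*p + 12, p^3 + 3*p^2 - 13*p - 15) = p^2 - 2*p - 3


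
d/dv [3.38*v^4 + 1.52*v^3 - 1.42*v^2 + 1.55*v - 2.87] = 13.52*v^3 + 4.56*v^2 - 2.84*v + 1.55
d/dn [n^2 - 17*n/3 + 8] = 2*n - 17/3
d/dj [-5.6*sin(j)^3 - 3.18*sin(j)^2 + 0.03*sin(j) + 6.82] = (-16.8*sin(j)^2 - 6.36*sin(j) + 0.03)*cos(j)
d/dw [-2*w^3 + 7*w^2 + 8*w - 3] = -6*w^2 + 14*w + 8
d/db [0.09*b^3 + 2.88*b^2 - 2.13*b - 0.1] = 0.27*b^2 + 5.76*b - 2.13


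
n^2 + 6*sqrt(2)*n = n*(n + 6*sqrt(2))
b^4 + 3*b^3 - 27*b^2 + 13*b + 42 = (b - 3)*(b - 2)*(b + 1)*(b + 7)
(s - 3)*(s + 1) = s^2 - 2*s - 3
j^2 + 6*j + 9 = (j + 3)^2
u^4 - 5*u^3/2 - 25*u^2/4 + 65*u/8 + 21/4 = (u - 7/2)*(u - 3/2)*(u + 1/2)*(u + 2)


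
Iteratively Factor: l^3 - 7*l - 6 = (l - 3)*(l^2 + 3*l + 2) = (l - 3)*(l + 2)*(l + 1)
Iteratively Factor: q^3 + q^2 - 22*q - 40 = (q + 4)*(q^2 - 3*q - 10) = (q - 5)*(q + 4)*(q + 2)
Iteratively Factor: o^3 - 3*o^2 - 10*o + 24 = (o - 4)*(o^2 + o - 6) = (o - 4)*(o + 3)*(o - 2)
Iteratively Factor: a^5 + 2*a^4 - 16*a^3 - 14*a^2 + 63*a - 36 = (a - 1)*(a^4 + 3*a^3 - 13*a^2 - 27*a + 36) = (a - 1)*(a + 3)*(a^3 - 13*a + 12) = (a - 3)*(a - 1)*(a + 3)*(a^2 + 3*a - 4) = (a - 3)*(a - 1)*(a + 3)*(a + 4)*(a - 1)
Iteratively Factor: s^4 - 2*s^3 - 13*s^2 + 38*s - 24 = (s - 2)*(s^3 - 13*s + 12) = (s - 3)*(s - 2)*(s^2 + 3*s - 4) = (s - 3)*(s - 2)*(s + 4)*(s - 1)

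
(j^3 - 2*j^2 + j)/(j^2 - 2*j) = (j^2 - 2*j + 1)/(j - 2)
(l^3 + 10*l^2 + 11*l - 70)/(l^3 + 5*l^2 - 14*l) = (l + 5)/l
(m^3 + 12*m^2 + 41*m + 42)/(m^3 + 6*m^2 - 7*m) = (m^2 + 5*m + 6)/(m*(m - 1))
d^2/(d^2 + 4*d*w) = d/(d + 4*w)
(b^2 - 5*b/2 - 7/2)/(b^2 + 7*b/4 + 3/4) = 2*(2*b - 7)/(4*b + 3)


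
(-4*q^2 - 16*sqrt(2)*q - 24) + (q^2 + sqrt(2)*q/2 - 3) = -3*q^2 - 31*sqrt(2)*q/2 - 27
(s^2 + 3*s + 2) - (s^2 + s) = 2*s + 2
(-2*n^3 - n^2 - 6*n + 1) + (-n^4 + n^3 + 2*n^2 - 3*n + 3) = -n^4 - n^3 + n^2 - 9*n + 4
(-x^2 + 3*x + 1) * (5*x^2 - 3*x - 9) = -5*x^4 + 18*x^3 + 5*x^2 - 30*x - 9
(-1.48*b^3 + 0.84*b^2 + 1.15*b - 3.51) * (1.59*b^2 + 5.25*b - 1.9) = -2.3532*b^5 - 6.4344*b^4 + 9.0505*b^3 - 1.1394*b^2 - 20.6125*b + 6.669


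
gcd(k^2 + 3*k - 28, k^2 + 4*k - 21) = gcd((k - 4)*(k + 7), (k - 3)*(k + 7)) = k + 7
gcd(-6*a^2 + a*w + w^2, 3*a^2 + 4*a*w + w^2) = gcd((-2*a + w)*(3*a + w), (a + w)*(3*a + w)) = 3*a + w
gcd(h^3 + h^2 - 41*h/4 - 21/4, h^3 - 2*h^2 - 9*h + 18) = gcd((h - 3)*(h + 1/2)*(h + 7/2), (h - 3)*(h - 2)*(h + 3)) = h - 3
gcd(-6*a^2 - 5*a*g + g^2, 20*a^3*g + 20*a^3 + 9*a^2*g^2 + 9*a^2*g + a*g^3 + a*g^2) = 1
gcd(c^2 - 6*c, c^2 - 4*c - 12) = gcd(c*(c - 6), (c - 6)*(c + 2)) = c - 6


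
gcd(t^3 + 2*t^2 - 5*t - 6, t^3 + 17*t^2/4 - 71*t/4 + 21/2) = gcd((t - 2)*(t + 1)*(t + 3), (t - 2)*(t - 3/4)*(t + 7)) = t - 2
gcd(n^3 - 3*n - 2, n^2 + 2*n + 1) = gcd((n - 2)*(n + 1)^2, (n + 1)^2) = n^2 + 2*n + 1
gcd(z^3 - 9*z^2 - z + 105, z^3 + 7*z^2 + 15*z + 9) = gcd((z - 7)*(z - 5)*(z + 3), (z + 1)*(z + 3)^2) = z + 3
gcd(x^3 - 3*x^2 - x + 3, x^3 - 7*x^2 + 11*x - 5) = x - 1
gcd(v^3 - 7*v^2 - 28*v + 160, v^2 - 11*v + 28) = v - 4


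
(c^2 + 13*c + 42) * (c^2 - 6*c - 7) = c^4 + 7*c^3 - 43*c^2 - 343*c - 294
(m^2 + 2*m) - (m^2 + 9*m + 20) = -7*m - 20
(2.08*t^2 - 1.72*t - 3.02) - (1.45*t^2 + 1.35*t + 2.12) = 0.63*t^2 - 3.07*t - 5.14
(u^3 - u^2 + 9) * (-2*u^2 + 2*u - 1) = -2*u^5 + 4*u^4 - 3*u^3 - 17*u^2 + 18*u - 9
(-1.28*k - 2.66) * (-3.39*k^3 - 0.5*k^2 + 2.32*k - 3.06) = 4.3392*k^4 + 9.6574*k^3 - 1.6396*k^2 - 2.2544*k + 8.1396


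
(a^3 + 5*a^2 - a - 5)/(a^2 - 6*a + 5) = (a^2 + 6*a + 5)/(a - 5)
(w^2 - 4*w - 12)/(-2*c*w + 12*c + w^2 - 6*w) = (w + 2)/(-2*c + w)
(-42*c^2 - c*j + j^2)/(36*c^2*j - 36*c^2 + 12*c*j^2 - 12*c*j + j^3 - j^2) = (-7*c + j)/(6*c*j - 6*c + j^2 - j)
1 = 1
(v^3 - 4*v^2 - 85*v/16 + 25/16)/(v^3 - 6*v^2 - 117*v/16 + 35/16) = (v - 5)/(v - 7)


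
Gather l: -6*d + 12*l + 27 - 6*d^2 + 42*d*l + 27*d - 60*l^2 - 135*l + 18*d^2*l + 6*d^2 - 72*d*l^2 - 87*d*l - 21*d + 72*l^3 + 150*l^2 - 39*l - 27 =72*l^3 + l^2*(90 - 72*d) + l*(18*d^2 - 45*d - 162)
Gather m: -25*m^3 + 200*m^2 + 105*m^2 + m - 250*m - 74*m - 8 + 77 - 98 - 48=-25*m^3 + 305*m^2 - 323*m - 77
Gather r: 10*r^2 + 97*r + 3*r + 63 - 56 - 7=10*r^2 + 100*r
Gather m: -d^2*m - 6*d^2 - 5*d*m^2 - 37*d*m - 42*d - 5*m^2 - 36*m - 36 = -6*d^2 - 42*d + m^2*(-5*d - 5) + m*(-d^2 - 37*d - 36) - 36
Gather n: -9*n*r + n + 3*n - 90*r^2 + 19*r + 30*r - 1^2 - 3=n*(4 - 9*r) - 90*r^2 + 49*r - 4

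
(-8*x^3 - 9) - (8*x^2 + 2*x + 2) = -8*x^3 - 8*x^2 - 2*x - 11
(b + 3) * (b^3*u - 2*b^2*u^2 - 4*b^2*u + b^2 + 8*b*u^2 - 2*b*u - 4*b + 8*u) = b^4*u - 2*b^3*u^2 - b^3*u + b^3 + 2*b^2*u^2 - 14*b^2*u - b^2 + 24*b*u^2 + 2*b*u - 12*b + 24*u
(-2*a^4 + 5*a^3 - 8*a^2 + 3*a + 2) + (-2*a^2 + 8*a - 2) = -2*a^4 + 5*a^3 - 10*a^2 + 11*a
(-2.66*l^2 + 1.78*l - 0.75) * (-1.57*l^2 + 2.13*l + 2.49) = 4.1762*l^4 - 8.4604*l^3 - 1.6545*l^2 + 2.8347*l - 1.8675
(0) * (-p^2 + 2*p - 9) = 0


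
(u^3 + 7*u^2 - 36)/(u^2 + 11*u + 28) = (u^3 + 7*u^2 - 36)/(u^2 + 11*u + 28)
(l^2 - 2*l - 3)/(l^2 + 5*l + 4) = (l - 3)/(l + 4)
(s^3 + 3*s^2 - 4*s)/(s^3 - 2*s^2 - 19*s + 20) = s/(s - 5)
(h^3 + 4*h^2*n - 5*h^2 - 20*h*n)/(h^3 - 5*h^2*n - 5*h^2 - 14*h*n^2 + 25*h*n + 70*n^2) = h*(h + 4*n)/(h^2 - 5*h*n - 14*n^2)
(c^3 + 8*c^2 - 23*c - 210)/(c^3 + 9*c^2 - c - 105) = (c^2 + c - 30)/(c^2 + 2*c - 15)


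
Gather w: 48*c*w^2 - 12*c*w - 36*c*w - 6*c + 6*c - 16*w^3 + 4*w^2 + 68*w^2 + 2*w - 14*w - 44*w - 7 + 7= -16*w^3 + w^2*(48*c + 72) + w*(-48*c - 56)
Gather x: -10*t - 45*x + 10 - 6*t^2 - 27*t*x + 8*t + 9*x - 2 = -6*t^2 - 2*t + x*(-27*t - 36) + 8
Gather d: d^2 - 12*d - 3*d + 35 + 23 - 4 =d^2 - 15*d + 54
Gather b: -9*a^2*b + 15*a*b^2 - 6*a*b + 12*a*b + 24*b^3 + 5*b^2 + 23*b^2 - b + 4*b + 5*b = 24*b^3 + b^2*(15*a + 28) + b*(-9*a^2 + 6*a + 8)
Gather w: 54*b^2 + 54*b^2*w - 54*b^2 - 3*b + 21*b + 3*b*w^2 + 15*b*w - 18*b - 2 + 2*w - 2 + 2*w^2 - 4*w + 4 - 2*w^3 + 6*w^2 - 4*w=-2*w^3 + w^2*(3*b + 8) + w*(54*b^2 + 15*b - 6)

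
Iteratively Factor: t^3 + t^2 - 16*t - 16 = (t + 1)*(t^2 - 16) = (t - 4)*(t + 1)*(t + 4)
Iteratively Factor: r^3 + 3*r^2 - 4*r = (r - 1)*(r^2 + 4*r) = (r - 1)*(r + 4)*(r)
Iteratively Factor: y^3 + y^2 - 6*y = (y - 2)*(y^2 + 3*y) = (y - 2)*(y + 3)*(y)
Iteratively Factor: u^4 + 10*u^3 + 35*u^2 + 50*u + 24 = (u + 4)*(u^3 + 6*u^2 + 11*u + 6) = (u + 2)*(u + 4)*(u^2 + 4*u + 3) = (u + 1)*(u + 2)*(u + 4)*(u + 3)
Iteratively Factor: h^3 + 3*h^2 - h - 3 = (h + 3)*(h^2 - 1) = (h - 1)*(h + 3)*(h + 1)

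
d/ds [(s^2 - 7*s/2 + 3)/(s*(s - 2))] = 3/(2*s^2)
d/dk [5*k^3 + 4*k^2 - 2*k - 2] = 15*k^2 + 8*k - 2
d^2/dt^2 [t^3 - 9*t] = 6*t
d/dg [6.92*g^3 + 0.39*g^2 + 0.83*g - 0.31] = 20.76*g^2 + 0.78*g + 0.83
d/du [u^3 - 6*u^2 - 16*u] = 3*u^2 - 12*u - 16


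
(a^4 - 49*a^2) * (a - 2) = a^5 - 2*a^4 - 49*a^3 + 98*a^2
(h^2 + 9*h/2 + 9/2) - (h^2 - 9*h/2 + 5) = 9*h - 1/2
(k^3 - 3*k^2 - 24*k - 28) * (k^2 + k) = k^5 - 2*k^4 - 27*k^3 - 52*k^2 - 28*k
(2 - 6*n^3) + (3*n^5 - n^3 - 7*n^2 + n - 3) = 3*n^5 - 7*n^3 - 7*n^2 + n - 1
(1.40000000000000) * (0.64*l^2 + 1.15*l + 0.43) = 0.896*l^2 + 1.61*l + 0.602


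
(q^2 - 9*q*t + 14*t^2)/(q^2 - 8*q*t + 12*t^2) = (q - 7*t)/(q - 6*t)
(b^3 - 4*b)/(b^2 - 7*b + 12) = b*(b^2 - 4)/(b^2 - 7*b + 12)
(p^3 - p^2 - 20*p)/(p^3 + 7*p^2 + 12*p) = (p - 5)/(p + 3)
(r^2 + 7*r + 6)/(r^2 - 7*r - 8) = (r + 6)/(r - 8)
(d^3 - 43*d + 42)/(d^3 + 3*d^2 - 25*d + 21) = (d - 6)/(d - 3)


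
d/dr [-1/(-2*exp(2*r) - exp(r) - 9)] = (-4*exp(r) - 1)*exp(r)/(2*exp(2*r) + exp(r) + 9)^2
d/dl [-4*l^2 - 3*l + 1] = -8*l - 3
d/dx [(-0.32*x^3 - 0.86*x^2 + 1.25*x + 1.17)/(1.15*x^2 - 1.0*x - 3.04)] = (-0.368*x^4 + 0.64*x^3 + 2.3409*x^2 + 2.5378*x - 2.63)/(1.3225*x^4 - 2.3*x^3 - 5.992*x^2 + 6.08*x + 9.2416)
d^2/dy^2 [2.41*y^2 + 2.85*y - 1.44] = 4.82000000000000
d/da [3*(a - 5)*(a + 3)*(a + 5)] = 9*a^2 + 18*a - 75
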